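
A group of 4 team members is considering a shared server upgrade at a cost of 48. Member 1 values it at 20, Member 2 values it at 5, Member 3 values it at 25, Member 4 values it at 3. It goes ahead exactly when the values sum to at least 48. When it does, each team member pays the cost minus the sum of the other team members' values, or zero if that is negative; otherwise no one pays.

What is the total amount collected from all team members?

35

Total value 53 ≥ cost 48, so it is built.
Member 1: others sum to 33; max(0, 48 - 33) = 15.
Member 2: others sum to 48; max(0, 48 - 48) = 0.
Member 3: others sum to 28; max(0, 48 - 28) = 20.
Member 4: others sum to 50; max(0, 48 - 50) = 0.
Total collected = 15 + 0 + 20 + 0 = 35.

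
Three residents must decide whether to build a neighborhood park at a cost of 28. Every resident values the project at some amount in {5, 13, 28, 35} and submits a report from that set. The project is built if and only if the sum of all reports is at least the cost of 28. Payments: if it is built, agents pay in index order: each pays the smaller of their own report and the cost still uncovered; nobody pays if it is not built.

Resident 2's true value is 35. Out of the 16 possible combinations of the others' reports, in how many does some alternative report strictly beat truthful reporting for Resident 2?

7

Others report (5, 13): truth gives 12; report 13 gives 22 > 12. Violating.
Others report (5, 28): truth gives 12; report 5 gives 30 > 12. Violating.
Others report (5, 35): truth gives 12; report 5 gives 30 > 12. Violating.
Others report (13, 5): truth gives 20; report 13 gives 22 > 20. Violating.
Others report (5, 5): truth gives 12; no alternative beats it.
Others report (28, 5): truth gives 35; no alternative beats it.
(Checking all 16 profiles: 7 have a profitable deviation, 9 do not.)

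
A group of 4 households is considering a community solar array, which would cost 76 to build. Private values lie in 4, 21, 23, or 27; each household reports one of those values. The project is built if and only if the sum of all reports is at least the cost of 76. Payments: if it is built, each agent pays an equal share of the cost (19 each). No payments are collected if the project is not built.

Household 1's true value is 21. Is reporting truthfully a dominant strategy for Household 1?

Consider the case where Household 2 reports 4, Household 3 reports 21 and Household 4 reports 27.
Truthful report 21: project not built, utility 0.
Report 27 instead: project built, pays 19, utility 21 - 19 = 2.
Since 2 > 0, reporting 27 is strictly better here, so truthful reporting is not dominant.

No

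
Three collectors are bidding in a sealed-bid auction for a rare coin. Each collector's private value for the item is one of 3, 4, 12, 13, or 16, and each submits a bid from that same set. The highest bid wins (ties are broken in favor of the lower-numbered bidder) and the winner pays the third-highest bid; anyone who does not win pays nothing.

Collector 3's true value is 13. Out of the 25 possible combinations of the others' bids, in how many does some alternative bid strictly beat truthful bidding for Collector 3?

Others bid (3, 13): truth gives 0; bid 16 gives 10 > 0. Violating.
Others bid (4, 13): truth gives 0; bid 16 gives 9 > 0. Violating.
Others bid (12, 13): truth gives 0; bid 16 gives 1 > 0. Violating.
Others bid (13, 3): truth gives 0; bid 16 gives 10 > 0. Violating.
Others bid (3, 3): truth gives 10; no alternative beats it.
Others bid (3, 4): truth gives 10; no alternative beats it.
(Checking all 25 profiles: 6 have a profitable deviation, 19 do not.)

6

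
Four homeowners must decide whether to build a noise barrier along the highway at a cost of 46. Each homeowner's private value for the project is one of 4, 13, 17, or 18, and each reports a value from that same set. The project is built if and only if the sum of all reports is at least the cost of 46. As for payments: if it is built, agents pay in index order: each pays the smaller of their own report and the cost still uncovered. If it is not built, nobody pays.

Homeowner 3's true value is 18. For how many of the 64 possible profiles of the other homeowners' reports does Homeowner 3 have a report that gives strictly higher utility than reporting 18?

Others report (4, 13, 13): truth gives 0; report 17 gives 1 > 0. Violating.
Others report (4, 13, 17): truth gives 0; report 13 gives 5 > 0. Violating.
Others report (4, 13, 18): truth gives 0; report 13 gives 5 > 0. Violating.
Others report (4, 17, 13): truth gives 0; report 13 gives 5 > 0. Violating.
Others report (4, 4, 4): truth gives 0; no alternative beats it.
Others report (4, 4, 13): truth gives 0; no alternative beats it.
(Checking all 64 profiles: 50 have a profitable deviation, 14 do not.)

50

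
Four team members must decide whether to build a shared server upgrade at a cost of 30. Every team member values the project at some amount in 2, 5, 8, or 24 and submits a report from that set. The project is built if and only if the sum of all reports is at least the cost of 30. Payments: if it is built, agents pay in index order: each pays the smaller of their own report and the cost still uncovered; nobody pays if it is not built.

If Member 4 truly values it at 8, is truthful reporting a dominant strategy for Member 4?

Yes

Check each profile of the others' reports and compare truth against every alternative report.
Others report (2, 5, 24): truth gives 8, best alternative gives 8.
Others report (2, 8, 24): truth gives 8, best alternative gives 8.
Others report (2, 24, 5): truth gives 8, best alternative gives 8.
Others report (2, 24, 8): truth gives 8, best alternative gives 8.
Others report (2, 24, 24): truth gives 8, best alternative gives 8.
Others report (5, 2, 24): truth gives 8, best alternative gives 8.
(Remaining 58 profiles checked similarly; truth is weakly best in each.)
In every case the truthful report is at least as good as any alternative, so it is a dominant strategy.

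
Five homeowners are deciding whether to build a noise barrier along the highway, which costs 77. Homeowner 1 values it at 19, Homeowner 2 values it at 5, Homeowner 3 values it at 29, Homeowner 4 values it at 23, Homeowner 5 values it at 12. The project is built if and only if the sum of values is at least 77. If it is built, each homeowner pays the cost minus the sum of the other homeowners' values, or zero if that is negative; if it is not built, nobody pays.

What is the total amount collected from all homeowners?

Total value 88 ≥ cost 77, so it is built.
Homeowner 1: others sum to 69; max(0, 77 - 69) = 8.
Homeowner 2: others sum to 83; max(0, 77 - 83) = 0.
Homeowner 3: others sum to 59; max(0, 77 - 59) = 18.
Homeowner 4: others sum to 65; max(0, 77 - 65) = 12.
Homeowner 5: others sum to 76; max(0, 77 - 76) = 1.
Total collected = 8 + 0 + 18 + 12 + 1 = 39.

39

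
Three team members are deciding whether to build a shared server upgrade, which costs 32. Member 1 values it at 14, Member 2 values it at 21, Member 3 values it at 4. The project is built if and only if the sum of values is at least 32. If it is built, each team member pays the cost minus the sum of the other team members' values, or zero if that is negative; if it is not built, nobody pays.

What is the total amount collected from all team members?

21

Total value 39 ≥ cost 32, so it is built.
Member 1: others sum to 25; max(0, 32 - 25) = 7.
Member 2: others sum to 18; max(0, 32 - 18) = 14.
Member 3: others sum to 35; max(0, 32 - 35) = 0.
Total collected = 7 + 14 + 0 = 21.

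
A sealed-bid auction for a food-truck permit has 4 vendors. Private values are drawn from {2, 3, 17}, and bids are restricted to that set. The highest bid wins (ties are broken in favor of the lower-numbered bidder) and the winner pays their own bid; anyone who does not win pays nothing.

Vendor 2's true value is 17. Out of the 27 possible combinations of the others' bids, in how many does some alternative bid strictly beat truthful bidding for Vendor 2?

Others bid (2, 2, 2): truth gives 0; bid 3 gives 14 > 0. Violating.
Others bid (2, 2, 3): truth gives 0; bid 3 gives 14 > 0. Violating.
Others bid (2, 3, 2): truth gives 0; bid 3 gives 14 > 0. Violating.
Others bid (2, 3, 3): truth gives 0; bid 3 gives 14 > 0. Violating.
Others bid (2, 2, 17): truth gives 0; no alternative beats it.
Others bid (2, 3, 17): truth gives 0; no alternative beats it.
(Checking all 27 profiles: 4 have a profitable deviation, 23 do not.)

4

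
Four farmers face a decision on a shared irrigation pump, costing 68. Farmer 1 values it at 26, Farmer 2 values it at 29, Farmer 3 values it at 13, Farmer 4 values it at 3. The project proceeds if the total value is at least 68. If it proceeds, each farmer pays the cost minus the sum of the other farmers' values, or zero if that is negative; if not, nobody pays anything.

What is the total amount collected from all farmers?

59

Total value 71 ≥ cost 68, so it is built.
Farmer 1: others sum to 45; max(0, 68 - 45) = 23.
Farmer 2: others sum to 42; max(0, 68 - 42) = 26.
Farmer 3: others sum to 58; max(0, 68 - 58) = 10.
Farmer 4: others sum to 68; max(0, 68 - 68) = 0.
Total collected = 23 + 26 + 10 + 0 = 59.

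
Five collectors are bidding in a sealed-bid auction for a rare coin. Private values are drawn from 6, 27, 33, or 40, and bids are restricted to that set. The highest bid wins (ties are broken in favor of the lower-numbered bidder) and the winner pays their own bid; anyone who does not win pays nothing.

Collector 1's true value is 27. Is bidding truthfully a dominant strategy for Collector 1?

No

Consider the case where Collector 2 bids 6, Collector 3 bids 6, Collector 4 bids 6 and Collector 5 bids 6.
Truthful bid 27: wins, pays 27, utility 27 - 27 = 0.
Bid 6 instead: wins, pays 6, utility 27 - 6 = 21.
Since 21 > 0, bidding 6 is strictly better here, so truthful bidding is not dominant.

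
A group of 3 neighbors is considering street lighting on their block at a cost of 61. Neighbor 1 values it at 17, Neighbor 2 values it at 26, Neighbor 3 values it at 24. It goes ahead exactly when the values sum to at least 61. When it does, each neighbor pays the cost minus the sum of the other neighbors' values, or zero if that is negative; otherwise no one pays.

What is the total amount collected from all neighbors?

49

Total value 67 ≥ cost 61, so it is built.
Neighbor 1: others sum to 50; max(0, 61 - 50) = 11.
Neighbor 2: others sum to 41; max(0, 61 - 41) = 20.
Neighbor 3: others sum to 43; max(0, 61 - 43) = 18.
Total collected = 11 + 20 + 18 = 49.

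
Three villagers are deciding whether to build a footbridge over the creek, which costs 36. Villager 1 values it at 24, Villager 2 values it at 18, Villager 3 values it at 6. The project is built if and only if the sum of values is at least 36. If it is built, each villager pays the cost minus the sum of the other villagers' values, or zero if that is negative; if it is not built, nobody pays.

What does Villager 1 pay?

12

Total value 48 ≥ cost 36, so the project is built.
The other villagers' values sum to 24.
Cost minus that sum is 36 - 24 = 12.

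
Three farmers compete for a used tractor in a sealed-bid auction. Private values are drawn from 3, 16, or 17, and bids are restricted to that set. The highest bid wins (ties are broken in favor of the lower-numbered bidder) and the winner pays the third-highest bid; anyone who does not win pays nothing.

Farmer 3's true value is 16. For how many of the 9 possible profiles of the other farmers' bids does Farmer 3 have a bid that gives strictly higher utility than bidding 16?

2

Others bid (3, 16): truth gives 0; bid 17 gives 13 > 0. Violating.
Others bid (16, 3): truth gives 0; bid 17 gives 13 > 0. Violating.
Others bid (3, 3): truth gives 13; no alternative beats it.
Others bid (3, 17): truth gives 0; no alternative beats it.
(Checking all 9 profiles: 2 have a profitable deviation, 7 do not.)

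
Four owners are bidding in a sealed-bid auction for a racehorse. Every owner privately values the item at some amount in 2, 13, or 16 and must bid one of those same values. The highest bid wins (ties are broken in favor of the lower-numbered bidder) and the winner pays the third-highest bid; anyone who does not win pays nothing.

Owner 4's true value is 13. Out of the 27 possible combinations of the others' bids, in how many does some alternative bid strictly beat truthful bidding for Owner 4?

Others bid (2, 2, 13): truth gives 0; bid 16 gives 11 > 0. Violating.
Others bid (2, 13, 2): truth gives 0; bid 16 gives 11 > 0. Violating.
Others bid (13, 2, 2): truth gives 0; bid 16 gives 11 > 0. Violating.
Others bid (2, 2, 2): truth gives 11; no alternative beats it.
Others bid (2, 2, 16): truth gives 0; no alternative beats it.
(Checking all 27 profiles: 3 have a profitable deviation, 24 do not.)

3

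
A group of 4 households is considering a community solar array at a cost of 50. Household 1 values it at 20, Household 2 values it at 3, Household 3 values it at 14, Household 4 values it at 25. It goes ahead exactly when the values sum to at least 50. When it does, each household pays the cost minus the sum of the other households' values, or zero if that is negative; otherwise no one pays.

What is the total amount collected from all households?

23

Total value 62 ≥ cost 50, so it is built.
Household 1: others sum to 42; max(0, 50 - 42) = 8.
Household 2: others sum to 59; max(0, 50 - 59) = 0.
Household 3: others sum to 48; max(0, 50 - 48) = 2.
Household 4: others sum to 37; max(0, 50 - 37) = 13.
Total collected = 8 + 0 + 2 + 13 = 23.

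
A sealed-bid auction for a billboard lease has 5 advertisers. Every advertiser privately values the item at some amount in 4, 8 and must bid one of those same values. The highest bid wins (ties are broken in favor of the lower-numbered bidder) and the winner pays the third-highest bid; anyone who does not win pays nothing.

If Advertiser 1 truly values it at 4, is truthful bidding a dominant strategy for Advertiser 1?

Yes

Check each profile of the others' bids and compare truth against every alternative bid.
Others bid (4, 4, 8, 8): truth gives 0, best alternative gives -4.
Others bid (4, 8, 4, 8): truth gives 0, best alternative gives -4.
Others bid (4, 8, 8, 4): truth gives 0, best alternative gives -4.
Others bid (4, 8, 8, 8): truth gives 0, best alternative gives -4.
Others bid (8, 4, 4, 8): truth gives 0, best alternative gives -4.
Others bid (8, 4, 8, 4): truth gives 0, best alternative gives -4.
(Remaining 10 profiles checked similarly; truth is weakly best in each.)
In every case the truthful bid is at least as good as any alternative, so it is a dominant strategy.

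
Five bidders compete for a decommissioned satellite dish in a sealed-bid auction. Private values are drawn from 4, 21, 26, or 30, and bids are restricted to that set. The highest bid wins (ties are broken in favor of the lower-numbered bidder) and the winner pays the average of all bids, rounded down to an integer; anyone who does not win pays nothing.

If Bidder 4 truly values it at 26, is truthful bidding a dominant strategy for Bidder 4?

No

Consider the case where Bidder 1 bids 4, Bidder 2 bids 4, Bidder 3 bids 4 and Bidder 5 bids 4.
Truthful bid 26: wins, pays 8, utility 26 - 8 = 18.
Bid 21 instead: wins, pays 7, utility 26 - 7 = 19.
Since 19 > 18, bidding 21 is strictly better here, so truthful bidding is not dominant.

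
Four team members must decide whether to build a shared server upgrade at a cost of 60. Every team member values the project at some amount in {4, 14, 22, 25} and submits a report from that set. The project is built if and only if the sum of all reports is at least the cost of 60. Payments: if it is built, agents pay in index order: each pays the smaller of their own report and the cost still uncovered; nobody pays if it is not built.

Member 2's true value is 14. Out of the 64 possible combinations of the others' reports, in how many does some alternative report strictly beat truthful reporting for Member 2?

Others report (14, 22, 22): truth gives 0; report 4 gives 10 > 0. Violating.
Others report (14, 22, 25): truth gives 0; report 4 gives 10 > 0. Violating.
Others report (14, 25, 22): truth gives 0; report 4 gives 10 > 0. Violating.
Others report (14, 25, 25): truth gives 0; report 4 gives 10 > 0. Violating.
Others report (4, 4, 4): truth gives 0; no alternative beats it.
Others report (4, 4, 14): truth gives 0; no alternative beats it.
(Checking all 64 profiles: 20 have a profitable deviation, 44 do not.)

20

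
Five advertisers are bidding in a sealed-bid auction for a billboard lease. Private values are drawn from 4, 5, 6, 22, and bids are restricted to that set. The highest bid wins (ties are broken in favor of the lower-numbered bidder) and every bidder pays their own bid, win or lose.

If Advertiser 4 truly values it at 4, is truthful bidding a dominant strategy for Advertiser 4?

Consider the case where Advertiser 1 bids 4, Advertiser 2 bids 4, Advertiser 3 bids 4 and Advertiser 5 bids 4.
Truthful bid 4: loses but pays 4, utility -4.
Bid 5 instead: wins, pays 5, utility 4 - 5 = -1.
Since -1 > -4, bidding 5 is strictly better here, so truthful bidding is not dominant.

No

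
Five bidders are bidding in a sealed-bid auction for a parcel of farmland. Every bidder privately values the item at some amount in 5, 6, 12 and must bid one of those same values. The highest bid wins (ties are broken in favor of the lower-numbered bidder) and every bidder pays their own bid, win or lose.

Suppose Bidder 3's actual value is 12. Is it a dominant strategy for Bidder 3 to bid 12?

Consider the case where Bidder 1 bids 5, Bidder 2 bids 5, Bidder 4 bids 5 and Bidder 5 bids 5.
Truthful bid 12: wins, pays 12, utility 12 - 12 = 0.
Bid 6 instead: wins, pays 6, utility 12 - 6 = 6.
Since 6 > 0, bidding 6 is strictly better here, so truthful bidding is not dominant.

No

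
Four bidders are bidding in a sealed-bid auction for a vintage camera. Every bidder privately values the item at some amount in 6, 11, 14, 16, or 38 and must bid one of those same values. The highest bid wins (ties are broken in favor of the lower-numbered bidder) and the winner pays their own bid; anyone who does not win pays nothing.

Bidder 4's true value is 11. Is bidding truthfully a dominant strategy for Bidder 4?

Check each profile of the others' bids and compare truth against every alternative bid.
Others bid (6, 6, 6): truth gives 0, best alternative gives 0.
Others bid (6, 6, 11): truth gives 0, best alternative gives 0.
Others bid (6, 6, 14): truth gives 0, best alternative gives 0.
Others bid (6, 6, 16): truth gives 0, best alternative gives 0.
Others bid (6, 6, 38): truth gives 0, best alternative gives 0.
Others bid (6, 11, 6): truth gives 0, best alternative gives 0.
(Remaining 119 profiles checked similarly; truth is weakly best in each.)
In every case the truthful bid is at least as good as any alternative, so it is a dominant strategy.

Yes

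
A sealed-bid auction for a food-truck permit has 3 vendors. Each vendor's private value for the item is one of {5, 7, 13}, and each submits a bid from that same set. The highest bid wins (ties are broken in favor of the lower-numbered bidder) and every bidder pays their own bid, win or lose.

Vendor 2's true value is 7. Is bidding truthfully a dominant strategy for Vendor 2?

Consider the case where Vendor 1 bids 5 and Vendor 3 bids 13.
Truthful bid 7: loses but pays 7, utility -7.
Bid 5 instead: loses but pays 5, utility -5.
Since -5 > -7, bidding 5 is strictly better here, so truthful bidding is not dominant.

No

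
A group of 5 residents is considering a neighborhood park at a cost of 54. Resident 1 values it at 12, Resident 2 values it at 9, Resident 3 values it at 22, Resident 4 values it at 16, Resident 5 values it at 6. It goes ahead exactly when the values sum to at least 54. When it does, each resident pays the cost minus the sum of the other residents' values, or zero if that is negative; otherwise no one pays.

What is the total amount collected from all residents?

Total value 65 ≥ cost 54, so it is built.
Resident 1: others sum to 53; max(0, 54 - 53) = 1.
Resident 2: others sum to 56; max(0, 54 - 56) = 0.
Resident 3: others sum to 43; max(0, 54 - 43) = 11.
Resident 4: others sum to 49; max(0, 54 - 49) = 5.
Resident 5: others sum to 59; max(0, 54 - 59) = 0.
Total collected = 1 + 0 + 11 + 5 + 0 = 17.

17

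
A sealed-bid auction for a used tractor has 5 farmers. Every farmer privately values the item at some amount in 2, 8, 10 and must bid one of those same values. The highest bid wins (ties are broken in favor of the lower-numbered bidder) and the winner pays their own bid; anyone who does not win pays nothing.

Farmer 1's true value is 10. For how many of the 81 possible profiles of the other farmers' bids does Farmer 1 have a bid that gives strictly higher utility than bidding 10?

16

Others bid (2, 2, 2, 2): truth gives 0; bid 2 gives 8 > 0. Violating.
Others bid (2, 2, 2, 8): truth gives 0; bid 8 gives 2 > 0. Violating.
Others bid (2, 2, 8, 2): truth gives 0; bid 8 gives 2 > 0. Violating.
Others bid (2, 2, 8, 8): truth gives 0; bid 8 gives 2 > 0. Violating.
Others bid (2, 2, 2, 10): truth gives 0; no alternative beats it.
Others bid (2, 2, 8, 10): truth gives 0; no alternative beats it.
(Checking all 81 profiles: 16 have a profitable deviation, 65 do not.)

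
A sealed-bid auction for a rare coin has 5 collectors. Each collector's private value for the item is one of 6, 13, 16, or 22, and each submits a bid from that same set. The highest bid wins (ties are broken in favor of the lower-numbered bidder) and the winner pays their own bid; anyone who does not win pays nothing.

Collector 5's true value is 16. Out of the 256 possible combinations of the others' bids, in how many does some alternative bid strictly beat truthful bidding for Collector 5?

1

Others bid (6, 6, 6, 6): truth gives 0; bid 13 gives 3 > 0. Violating.
Others bid (6, 6, 6, 13): truth gives 0; no alternative beats it.
Others bid (6, 6, 6, 16): truth gives 0; no alternative beats it.
(Checking all 256 profiles: 1 has a profitable deviation, 255 do not.)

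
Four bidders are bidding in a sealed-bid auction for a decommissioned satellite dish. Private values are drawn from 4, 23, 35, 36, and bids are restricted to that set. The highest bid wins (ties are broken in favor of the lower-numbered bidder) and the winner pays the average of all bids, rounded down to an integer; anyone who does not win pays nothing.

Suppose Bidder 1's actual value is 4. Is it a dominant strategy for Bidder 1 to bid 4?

Check each profile of the others' bids and compare truth against every alternative bid.
Others bid (23, 23, 23): truth gives 0, best alternative gives -19.
Others bid (4, 23, 23): truth gives 0, best alternative gives -14.
Others bid (23, 4, 23): truth gives 0, best alternative gives -14.
Others bid (23, 23, 4): truth gives 0, best alternative gives -14.
Others bid (4, 4, 23): truth gives 0, best alternative gives -9.
Others bid (4, 23, 4): truth gives 0, best alternative gives -9.
(Remaining 58 profiles checked similarly; truth is weakly best in each.)
In every case the truthful bid is at least as good as any alternative, so it is a dominant strategy.

Yes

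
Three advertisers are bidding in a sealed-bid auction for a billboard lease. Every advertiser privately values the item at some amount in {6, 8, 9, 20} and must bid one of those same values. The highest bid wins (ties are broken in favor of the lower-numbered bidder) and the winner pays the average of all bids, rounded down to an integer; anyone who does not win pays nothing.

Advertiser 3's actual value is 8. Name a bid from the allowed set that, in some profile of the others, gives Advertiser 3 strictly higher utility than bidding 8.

9

Suppose Advertiser 1 bids 6 and Advertiser 2 bids 8.
Bid 8: loses, pays 0, utility 0.
Bid 9: wins, pays 7, utility 8 - 7 = 1.
So bidding 9 beats truth here (1 > 0).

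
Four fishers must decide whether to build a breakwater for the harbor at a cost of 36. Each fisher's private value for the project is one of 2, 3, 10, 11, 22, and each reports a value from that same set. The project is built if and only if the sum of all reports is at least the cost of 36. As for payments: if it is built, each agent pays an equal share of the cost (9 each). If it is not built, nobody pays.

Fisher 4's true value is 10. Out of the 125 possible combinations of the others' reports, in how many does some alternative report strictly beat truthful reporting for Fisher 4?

48

Others report (2, 2, 10): truth gives 0; report 22 gives 1 > 0. Violating.
Others report (2, 2, 11): truth gives 0; report 22 gives 1 > 0. Violating.
Others report (2, 3, 10): truth gives 0; report 22 gives 1 > 0. Violating.
Others report (2, 3, 11): truth gives 0; report 22 gives 1 > 0. Violating.
Others report (2, 2, 2): truth gives 0; no alternative beats it.
Others report (2, 2, 3): truth gives 0; no alternative beats it.
(Checking all 125 profiles: 48 have a profitable deviation, 77 do not.)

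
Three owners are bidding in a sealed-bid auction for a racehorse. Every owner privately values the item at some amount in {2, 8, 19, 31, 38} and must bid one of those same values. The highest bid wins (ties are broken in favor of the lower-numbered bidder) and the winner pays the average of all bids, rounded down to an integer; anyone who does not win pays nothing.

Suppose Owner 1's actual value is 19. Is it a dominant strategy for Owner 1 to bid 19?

Consider the case where Owner 2 bids 2 and Owner 3 bids 2.
Truthful bid 19: wins, pays 7, utility 19 - 7 = 12.
Bid 2 instead: wins, pays 2, utility 19 - 2 = 17.
Since 17 > 12, bidding 2 is strictly better here, so truthful bidding is not dominant.

No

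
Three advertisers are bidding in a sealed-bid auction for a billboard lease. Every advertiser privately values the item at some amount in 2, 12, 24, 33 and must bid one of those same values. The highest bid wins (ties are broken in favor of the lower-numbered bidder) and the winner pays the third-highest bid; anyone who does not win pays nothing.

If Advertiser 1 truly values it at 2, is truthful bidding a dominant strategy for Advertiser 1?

Yes

Check each profile of the others' bids and compare truth against every alternative bid.
Others bid (12, 12): truth gives 0, best alternative gives -10.
Others bid (2, 2): truth gives 0, best alternative gives 0.
Others bid (2, 12): truth gives 0, best alternative gives 0.
Others bid (2, 24): truth gives 0, best alternative gives 0.
Others bid (2, 33): truth gives 0, best alternative gives 0.
Others bid (12, 2): truth gives 0, best alternative gives 0.
(Remaining 10 profiles checked similarly; truth is weakly best in each.)
In every case the truthful bid is at least as good as any alternative, so it is a dominant strategy.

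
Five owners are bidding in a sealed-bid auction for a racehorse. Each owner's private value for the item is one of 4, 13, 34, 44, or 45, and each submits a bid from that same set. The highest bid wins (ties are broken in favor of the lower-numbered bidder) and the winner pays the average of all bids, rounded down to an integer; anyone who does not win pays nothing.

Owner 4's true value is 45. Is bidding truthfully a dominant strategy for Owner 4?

Consider the case where Owner 1 bids 4, Owner 2 bids 4, Owner 3 bids 4 and Owner 5 bids 4.
Truthful bid 45: wins, pays 12, utility 45 - 12 = 33.
Bid 13 instead: wins, pays 5, utility 45 - 5 = 40.
Since 40 > 33, bidding 13 is strictly better here, so truthful bidding is not dominant.

No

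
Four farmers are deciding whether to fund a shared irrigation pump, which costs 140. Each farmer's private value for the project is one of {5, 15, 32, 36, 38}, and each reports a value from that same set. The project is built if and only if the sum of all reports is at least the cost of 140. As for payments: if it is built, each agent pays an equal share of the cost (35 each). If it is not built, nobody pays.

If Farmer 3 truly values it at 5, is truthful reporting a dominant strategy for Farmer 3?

Check each profile of the others' reports and compare truth against every alternative report.
Others report (5, 5, 5): truth gives 0, best alternative gives 0.
Others report (5, 5, 15): truth gives 0, best alternative gives 0.
Others report (5, 5, 32): truth gives 0, best alternative gives 0.
Others report (5, 5, 36): truth gives 0, best alternative gives 0.
Others report (5, 5, 38): truth gives 0, best alternative gives 0.
Others report (5, 15, 5): truth gives 0, best alternative gives 0.
(Remaining 119 profiles checked similarly; truth is weakly best in each.)
In every case the truthful report is at least as good as any alternative, so it is a dominant strategy.

Yes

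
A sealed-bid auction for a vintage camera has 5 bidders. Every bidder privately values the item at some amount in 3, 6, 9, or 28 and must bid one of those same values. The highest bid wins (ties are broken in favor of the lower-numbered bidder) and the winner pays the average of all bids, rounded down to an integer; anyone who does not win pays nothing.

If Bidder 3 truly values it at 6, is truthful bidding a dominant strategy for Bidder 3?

No

Consider the case where Bidder 1 bids 3, Bidder 2 bids 3, Bidder 4 bids 3 and Bidder 5 bids 9.
Truthful bid 6: loses, pays 0, utility 0.
Bid 9 instead: wins, pays 5, utility 6 - 5 = 1.
Since 1 > 0, bidding 9 is strictly better here, so truthful bidding is not dominant.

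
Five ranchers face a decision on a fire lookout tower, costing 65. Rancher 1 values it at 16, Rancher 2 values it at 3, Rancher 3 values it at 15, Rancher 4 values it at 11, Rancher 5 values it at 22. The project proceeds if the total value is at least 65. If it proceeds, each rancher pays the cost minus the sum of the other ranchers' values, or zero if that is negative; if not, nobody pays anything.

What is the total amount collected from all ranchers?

57

Total value 67 ≥ cost 65, so it is built.
Rancher 1: others sum to 51; max(0, 65 - 51) = 14.
Rancher 2: others sum to 64; max(0, 65 - 64) = 1.
Rancher 3: others sum to 52; max(0, 65 - 52) = 13.
Rancher 4: others sum to 56; max(0, 65 - 56) = 9.
Rancher 5: others sum to 45; max(0, 65 - 45) = 20.
Total collected = 14 + 1 + 13 + 9 + 20 = 57.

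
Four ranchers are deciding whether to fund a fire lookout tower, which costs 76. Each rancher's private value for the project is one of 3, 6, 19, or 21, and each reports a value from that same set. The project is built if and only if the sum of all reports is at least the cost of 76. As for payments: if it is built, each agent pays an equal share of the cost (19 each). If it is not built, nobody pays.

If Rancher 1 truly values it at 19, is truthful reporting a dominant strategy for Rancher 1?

Yes

Check each profile of the others' reports and compare truth against every alternative report.
Others report (3, 3, 3): truth gives 0, best alternative gives 0.
Others report (3, 3, 6): truth gives 0, best alternative gives 0.
Others report (3, 3, 19): truth gives 0, best alternative gives 0.
Others report (3, 3, 21): truth gives 0, best alternative gives 0.
Others report (3, 6, 3): truth gives 0, best alternative gives 0.
Others report (3, 6, 6): truth gives 0, best alternative gives 0.
(Remaining 58 profiles checked similarly; truth is weakly best in each.)
In every case the truthful report is at least as good as any alternative, so it is a dominant strategy.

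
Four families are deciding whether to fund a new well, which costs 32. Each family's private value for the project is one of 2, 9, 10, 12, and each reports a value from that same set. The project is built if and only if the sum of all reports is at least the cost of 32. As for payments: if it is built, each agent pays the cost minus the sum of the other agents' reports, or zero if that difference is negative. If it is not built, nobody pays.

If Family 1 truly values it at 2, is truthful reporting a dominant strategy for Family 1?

Yes

Check each profile of the others' reports and compare truth against every alternative report.
Others report (2, 9, 12): truth gives 0, best alternative gives -7.
Others report (2, 12, 9): truth gives 0, best alternative gives -7.
Others report (9, 2, 12): truth gives 0, best alternative gives -7.
Others report (9, 12, 2): truth gives 0, best alternative gives -7.
Others report (12, 2, 9): truth gives 0, best alternative gives -7.
Others report (12, 9, 2): truth gives 0, best alternative gives -7.
(Remaining 58 profiles checked similarly; truth is weakly best in each.)
In every case the truthful report is at least as good as any alternative, so it is a dominant strategy.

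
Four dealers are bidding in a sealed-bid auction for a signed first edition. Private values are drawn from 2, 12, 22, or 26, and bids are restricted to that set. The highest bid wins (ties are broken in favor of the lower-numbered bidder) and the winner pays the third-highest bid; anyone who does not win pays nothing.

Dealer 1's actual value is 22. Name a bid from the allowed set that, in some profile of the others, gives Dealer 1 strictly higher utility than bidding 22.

26

Suppose Dealer 2 bids 2, Dealer 3 bids 2 and Dealer 4 bids 26.
Bid 22: loses, pays 0, utility 0.
Bid 26: wins, pays 2, utility 22 - 2 = 20.
So bidding 26 beats truth here (20 > 0).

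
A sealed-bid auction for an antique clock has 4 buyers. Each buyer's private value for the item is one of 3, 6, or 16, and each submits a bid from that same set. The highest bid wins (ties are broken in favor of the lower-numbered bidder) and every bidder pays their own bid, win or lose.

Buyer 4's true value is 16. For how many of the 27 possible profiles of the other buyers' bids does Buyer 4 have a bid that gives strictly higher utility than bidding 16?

20

Others bid (3, 3, 3): truth gives 0; bid 6 gives 10 > 0. Violating.
Others bid (3, 3, 16): truth gives -16; bid 3 gives -3 > -16. Violating.
Others bid (3, 6, 16): truth gives -16; bid 3 gives -3 > -16. Violating.
Others bid (3, 16, 3): truth gives -16; bid 3 gives -3 > -16. Violating.
Others bid (3, 3, 6): truth gives 0; no alternative beats it.
Others bid (3, 6, 3): truth gives 0; no alternative beats it.
(Checking all 27 profiles: 20 have a profitable deviation, 7 do not.)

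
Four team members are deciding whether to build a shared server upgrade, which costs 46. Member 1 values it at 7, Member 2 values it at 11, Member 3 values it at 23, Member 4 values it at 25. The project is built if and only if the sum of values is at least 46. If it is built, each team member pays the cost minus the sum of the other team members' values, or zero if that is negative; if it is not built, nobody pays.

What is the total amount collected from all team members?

8

Total value 66 ≥ cost 46, so it is built.
Member 1: others sum to 59; max(0, 46 - 59) = 0.
Member 2: others sum to 55; max(0, 46 - 55) = 0.
Member 3: others sum to 43; max(0, 46 - 43) = 3.
Member 4: others sum to 41; max(0, 46 - 41) = 5.
Total collected = 0 + 0 + 3 + 5 = 8.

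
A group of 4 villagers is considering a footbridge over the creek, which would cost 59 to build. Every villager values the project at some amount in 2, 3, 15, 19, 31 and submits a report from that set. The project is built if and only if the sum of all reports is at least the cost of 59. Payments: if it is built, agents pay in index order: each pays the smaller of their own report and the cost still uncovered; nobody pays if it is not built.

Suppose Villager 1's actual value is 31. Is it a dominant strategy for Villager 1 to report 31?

Consider the case where Villager 2 reports 2, Villager 3 reports 15 and Villager 4 reports 31.
Truthful report 31: project built, pays 31, utility 31 - 31 = 0.
Report 15 instead: project built, pays 15, utility 31 - 15 = 16.
Since 16 > 0, reporting 15 is strictly better here, so truthful reporting is not dominant.

No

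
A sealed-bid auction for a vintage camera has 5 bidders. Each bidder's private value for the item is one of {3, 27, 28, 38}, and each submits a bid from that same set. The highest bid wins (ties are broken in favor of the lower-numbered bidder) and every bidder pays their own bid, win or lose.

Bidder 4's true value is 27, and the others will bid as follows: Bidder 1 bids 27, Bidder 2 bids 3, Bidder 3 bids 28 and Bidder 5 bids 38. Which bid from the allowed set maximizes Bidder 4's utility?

Bid 3: loses but pays 3, utility -3.
Bid 27: loses but pays 27, utility -27.
Bid 28: loses but pays 28, utility -28.
Bid 38: wins, pays 38, utility 27 - 38 = -11.
The best choice is 3 with utility -3.

3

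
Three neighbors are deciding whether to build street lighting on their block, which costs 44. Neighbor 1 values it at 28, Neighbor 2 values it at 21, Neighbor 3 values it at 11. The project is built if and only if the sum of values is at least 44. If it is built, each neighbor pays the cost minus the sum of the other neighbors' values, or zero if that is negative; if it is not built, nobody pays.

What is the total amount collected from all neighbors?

17

Total value 60 ≥ cost 44, so it is built.
Neighbor 1: others sum to 32; max(0, 44 - 32) = 12.
Neighbor 2: others sum to 39; max(0, 44 - 39) = 5.
Neighbor 3: others sum to 49; max(0, 44 - 49) = 0.
Total collected = 12 + 5 + 0 = 17.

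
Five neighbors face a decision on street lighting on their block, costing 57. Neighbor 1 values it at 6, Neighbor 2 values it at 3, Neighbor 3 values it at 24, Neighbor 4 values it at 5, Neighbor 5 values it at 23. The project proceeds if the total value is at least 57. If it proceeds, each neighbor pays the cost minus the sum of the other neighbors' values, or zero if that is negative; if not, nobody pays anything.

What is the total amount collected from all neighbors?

Total value 61 ≥ cost 57, so it is built.
Neighbor 1: others sum to 55; max(0, 57 - 55) = 2.
Neighbor 2: others sum to 58; max(0, 57 - 58) = 0.
Neighbor 3: others sum to 37; max(0, 57 - 37) = 20.
Neighbor 4: others sum to 56; max(0, 57 - 56) = 1.
Neighbor 5: others sum to 38; max(0, 57 - 38) = 19.
Total collected = 2 + 0 + 20 + 1 + 19 = 42.

42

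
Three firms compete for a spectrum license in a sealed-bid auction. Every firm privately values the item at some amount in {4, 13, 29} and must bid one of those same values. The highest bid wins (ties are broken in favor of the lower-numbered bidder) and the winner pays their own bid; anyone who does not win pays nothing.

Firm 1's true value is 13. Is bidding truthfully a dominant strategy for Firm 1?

No

Consider the case where Firm 2 bids 4 and Firm 3 bids 4.
Truthful bid 13: wins, pays 13, utility 13 - 13 = 0.
Bid 4 instead: wins, pays 4, utility 13 - 4 = 9.
Since 9 > 0, bidding 4 is strictly better here, so truthful bidding is not dominant.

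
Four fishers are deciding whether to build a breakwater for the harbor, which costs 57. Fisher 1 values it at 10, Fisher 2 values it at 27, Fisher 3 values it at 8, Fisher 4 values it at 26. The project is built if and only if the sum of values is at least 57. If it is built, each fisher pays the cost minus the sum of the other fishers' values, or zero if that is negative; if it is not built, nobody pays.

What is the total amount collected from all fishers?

Total value 71 ≥ cost 57, so it is built.
Fisher 1: others sum to 61; max(0, 57 - 61) = 0.
Fisher 2: others sum to 44; max(0, 57 - 44) = 13.
Fisher 3: others sum to 63; max(0, 57 - 63) = 0.
Fisher 4: others sum to 45; max(0, 57 - 45) = 12.
Total collected = 0 + 13 + 0 + 12 = 25.

25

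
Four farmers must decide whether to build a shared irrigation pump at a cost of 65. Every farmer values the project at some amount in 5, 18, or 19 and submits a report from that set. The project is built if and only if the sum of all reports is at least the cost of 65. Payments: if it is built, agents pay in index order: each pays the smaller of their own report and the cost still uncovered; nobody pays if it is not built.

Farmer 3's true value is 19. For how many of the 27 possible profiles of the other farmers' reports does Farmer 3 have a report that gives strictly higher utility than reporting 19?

Others report (18, 18, 18): truth gives 0; report 18 gives 1 > 0. Violating.
Others report (18, 18, 19): truth gives 0; report 18 gives 1 > 0. Violating.
Others report (18, 19, 18): truth gives 0; report 18 gives 1 > 0. Violating.
Others report (18, 19, 19): truth gives 0; report 18 gives 1 > 0. Violating.
Others report (5, 5, 5): truth gives 0; no alternative beats it.
Others report (5, 5, 18): truth gives 0; no alternative beats it.
(Checking all 27 profiles: 8 have a profitable deviation, 19 do not.)

8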